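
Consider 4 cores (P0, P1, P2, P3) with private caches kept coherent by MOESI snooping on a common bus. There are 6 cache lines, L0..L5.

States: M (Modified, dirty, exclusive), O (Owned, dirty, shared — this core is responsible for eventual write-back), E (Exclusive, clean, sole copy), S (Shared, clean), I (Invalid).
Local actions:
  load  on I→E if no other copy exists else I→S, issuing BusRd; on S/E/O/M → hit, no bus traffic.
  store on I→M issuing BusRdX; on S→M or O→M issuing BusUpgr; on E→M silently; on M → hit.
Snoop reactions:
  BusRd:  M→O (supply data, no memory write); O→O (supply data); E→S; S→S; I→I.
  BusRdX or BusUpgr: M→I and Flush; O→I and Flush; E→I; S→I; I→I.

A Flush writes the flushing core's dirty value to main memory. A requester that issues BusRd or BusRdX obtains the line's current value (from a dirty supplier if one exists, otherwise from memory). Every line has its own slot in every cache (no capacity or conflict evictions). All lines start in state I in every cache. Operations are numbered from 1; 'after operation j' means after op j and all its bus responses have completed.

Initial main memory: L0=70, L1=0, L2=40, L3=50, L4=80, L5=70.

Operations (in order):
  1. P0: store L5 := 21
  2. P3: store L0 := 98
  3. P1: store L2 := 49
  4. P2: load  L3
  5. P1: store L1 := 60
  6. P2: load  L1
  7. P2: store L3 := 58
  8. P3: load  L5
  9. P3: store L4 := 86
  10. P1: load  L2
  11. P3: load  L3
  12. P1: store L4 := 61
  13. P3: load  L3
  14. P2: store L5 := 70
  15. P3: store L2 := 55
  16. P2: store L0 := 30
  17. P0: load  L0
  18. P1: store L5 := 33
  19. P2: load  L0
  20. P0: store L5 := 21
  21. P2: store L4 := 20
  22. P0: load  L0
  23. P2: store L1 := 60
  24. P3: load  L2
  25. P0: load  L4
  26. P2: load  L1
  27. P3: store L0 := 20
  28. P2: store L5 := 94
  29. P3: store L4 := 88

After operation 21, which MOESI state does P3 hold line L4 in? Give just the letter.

[1] P0: store L5 := 21 | P0:M(21), P1:I, P2:I, P3:I | bus: BusRdX
[2] P3: store L0 := 98 | P0:I, P1:I, P2:I, P3:M(98) | bus: BusRdX
[3] P1: store L2 := 49 | P0:I, P1:M(49), P2:I, P3:I | bus: BusRdX
[4] P2: load  L3 | P0:I, P1:I, P2:E(50), P3:I | bus: BusRd
[5] P1: store L1 := 60 | P0:I, P1:M(60), P2:I, P3:I | bus: BusRdX
[6] P2: load  L1 | P0:I, P1:O(60), P2:S(60), P3:I | bus: BusRd
[7] P2: store L3 := 58 | P0:I, P1:I, P2:M(58), P3:I | bus: none
[8] P3: load  L5 | P0:O(21), P1:I, P2:I, P3:S(21) | bus: BusRd
[9] P3: store L4 := 86 | P0:I, P1:I, P2:I, P3:M(86) | bus: BusRdX
[10] P1: load  L2 | P0:I, P1:M(49), P2:I, P3:I | bus: none
[11] P3: load  L3 | P0:I, P1:I, P2:O(58), P3:S(58) | bus: BusRd
[12] P1: store L4 := 61 | P0:I, P1:M(61), P2:I, P3:I | bus: BusRdX,Flush
[13] P3: load  L3 | P0:I, P1:I, P2:O(58), P3:S(58) | bus: none
[14] P2: store L5 := 70 | P0:I, P1:I, P2:M(70), P3:I | bus: BusRdX,Flush
[15] P3: store L2 := 55 | P0:I, P1:I, P2:I, P3:M(55) | bus: BusRdX,Flush
[16] P2: store L0 := 30 | P0:I, P1:I, P2:M(30), P3:I | bus: BusRdX,Flush
[17] P0: load  L0 | P0:S(30), P1:I, P2:O(30), P3:I | bus: BusRd
[18] P1: store L5 := 33 | P0:I, P1:M(33), P2:I, P3:I | bus: BusRdX,Flush
[19] P2: load  L0 | P0:S(30), P1:I, P2:O(30), P3:I | bus: none
[20] P0: store L5 := 21 | P0:M(21), P1:I, P2:I, P3:I | bus: BusRdX,Flush
[21] P2: store L4 := 20 | P0:I, P1:I, P2:M(20), P3:I | bus: BusRdX,Flush
[22] P0: load  L0 | P0:S(30), P1:I, P2:O(30), P3:I | bus: none
[23] P2: store L1 := 60 | P0:I, P1:I, P2:M(60), P3:I | bus: BusUpgr,Flush
[24] P3: load  L2 | P0:I, P1:I, P2:I, P3:M(55) | bus: none
[25] P0: load  L4 | P0:S(20), P1:I, P2:O(20), P3:I | bus: BusRd
[26] P2: load  L1 | P0:I, P1:I, P2:M(60), P3:I | bus: none
[27] P3: store L0 := 20 | P0:I, P1:I, P2:I, P3:M(20) | bus: BusRdX,Flush
[28] P2: store L5 := 94 | P0:I, P1:I, P2:M(94), P3:I | bus: BusRdX,Flush
[29] P3: store L4 := 88 | P0:I, P1:I, P2:I, P3:M(88) | bus: BusRdX,Flush

state = I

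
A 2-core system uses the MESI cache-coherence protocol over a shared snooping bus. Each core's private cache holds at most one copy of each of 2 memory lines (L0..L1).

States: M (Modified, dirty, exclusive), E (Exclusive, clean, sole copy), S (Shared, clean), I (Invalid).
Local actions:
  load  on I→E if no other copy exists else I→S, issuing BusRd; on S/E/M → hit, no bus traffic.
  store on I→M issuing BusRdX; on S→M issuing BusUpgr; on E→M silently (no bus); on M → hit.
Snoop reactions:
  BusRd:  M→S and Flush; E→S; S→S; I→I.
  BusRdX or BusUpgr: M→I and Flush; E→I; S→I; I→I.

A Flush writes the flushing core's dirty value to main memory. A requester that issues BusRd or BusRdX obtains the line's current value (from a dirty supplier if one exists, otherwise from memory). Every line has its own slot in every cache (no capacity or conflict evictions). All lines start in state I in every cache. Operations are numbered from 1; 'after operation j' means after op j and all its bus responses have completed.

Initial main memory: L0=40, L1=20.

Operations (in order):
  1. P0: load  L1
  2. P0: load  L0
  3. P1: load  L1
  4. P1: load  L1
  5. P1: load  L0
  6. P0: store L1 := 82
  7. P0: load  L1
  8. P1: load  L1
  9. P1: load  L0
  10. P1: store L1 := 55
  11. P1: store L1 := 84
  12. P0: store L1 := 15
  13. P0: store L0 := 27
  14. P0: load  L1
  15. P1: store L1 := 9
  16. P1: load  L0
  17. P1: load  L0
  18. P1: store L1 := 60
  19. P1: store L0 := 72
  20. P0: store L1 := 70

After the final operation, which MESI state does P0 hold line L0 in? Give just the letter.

  op1 P0: load  L1 → E/I on L1; bus BusRd; mem=20
  op2 P0: load  L0 → E/I on L0; bus BusRd; mem=40
  op3 P1: load  L1 → S/S on L1; bus BusRd; mem=20
  op4 P1: load  L1 → S/S on L1; bus (none); mem=20
  op5 P1: load  L0 → S/S on L0; bus BusRd; mem=40
  op6 P0: store L1 := 82 → M/I on L1; bus BusUpgr; mem=20
  op7 P0: load  L1 → M/I on L1; bus (none); mem=20
  op8 P1: load  L1 → S/S on L1; bus BusRd Flush; mem=82
  op9 P1: load  L0 → S/S on L0; bus (none); mem=40
  op10 P1: store L1 := 55 → I/M on L1; bus BusUpgr; mem=82
  op11 P1: store L1 := 84 → I/M on L1; bus (none); mem=82
  op12 P0: store L1 := 15 → M/I on L1; bus BusRdX Flush; mem=84
  op13 P0: store L0 := 27 → M/I on L0; bus BusUpgr; mem=40
  op14 P0: load  L1 → M/I on L1; bus (none); mem=84
  op15 P1: store L1 := 9 → I/M on L1; bus BusRdX Flush; mem=15
  op16 P1: load  L0 → S/S on L0; bus BusRd Flush; mem=27
  op17 P1: load  L0 → S/S on L0; bus (none); mem=27
  op18 P1: store L1 := 60 → I/M on L1; bus (none); mem=15
  op19 P1: store L0 := 72 → I/M on L0; bus BusUpgr; mem=27
  op20 P0: store L1 := 70 → M/I on L1; bus BusRdX Flush; mem=60

state = I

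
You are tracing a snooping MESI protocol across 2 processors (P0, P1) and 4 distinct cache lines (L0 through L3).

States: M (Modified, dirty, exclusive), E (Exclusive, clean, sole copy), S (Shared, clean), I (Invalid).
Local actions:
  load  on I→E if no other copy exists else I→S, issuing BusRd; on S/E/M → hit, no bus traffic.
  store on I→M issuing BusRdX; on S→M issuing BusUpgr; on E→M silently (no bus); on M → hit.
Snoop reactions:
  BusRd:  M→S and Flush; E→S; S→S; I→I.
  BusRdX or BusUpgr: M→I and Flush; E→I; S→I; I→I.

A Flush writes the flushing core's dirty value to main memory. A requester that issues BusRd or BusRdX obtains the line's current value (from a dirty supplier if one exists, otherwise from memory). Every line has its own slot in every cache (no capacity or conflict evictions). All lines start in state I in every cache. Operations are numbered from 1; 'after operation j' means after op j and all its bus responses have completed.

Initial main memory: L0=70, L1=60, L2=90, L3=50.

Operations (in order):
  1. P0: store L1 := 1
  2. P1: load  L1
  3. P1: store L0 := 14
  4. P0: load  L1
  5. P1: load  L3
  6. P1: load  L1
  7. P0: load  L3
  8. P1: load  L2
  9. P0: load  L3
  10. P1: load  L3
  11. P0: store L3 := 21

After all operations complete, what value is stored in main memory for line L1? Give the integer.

[1] P0: store L1 := 1 | P0:M(1), P1:I | bus: BusRdX
[2] P1: load  L1 | P0:S(1), P1:S(1) | bus: BusRd,Flush
[3] P1: store L0 := 14 | P0:I, P1:M(14) | bus: BusRdX
[4] P0: load  L1 | P0:S(1), P1:S(1) | bus: none
[5] P1: load  L3 | P0:I, P1:E(50) | bus: BusRd
[6] P1: load  L1 | P0:S(1), P1:S(1) | bus: none
[7] P0: load  L3 | P0:S(50), P1:S(50) | bus: BusRd
[8] P1: load  L2 | P0:I, P1:E(90) | bus: BusRd
[9] P0: load  L3 | P0:S(50), P1:S(50) | bus: none
[10] P1: load  L3 | P0:S(50), P1:S(50) | bus: none
[11] P0: store L3 := 21 | P0:M(21), P1:I | bus: BusUpgr

memory[L1] = 1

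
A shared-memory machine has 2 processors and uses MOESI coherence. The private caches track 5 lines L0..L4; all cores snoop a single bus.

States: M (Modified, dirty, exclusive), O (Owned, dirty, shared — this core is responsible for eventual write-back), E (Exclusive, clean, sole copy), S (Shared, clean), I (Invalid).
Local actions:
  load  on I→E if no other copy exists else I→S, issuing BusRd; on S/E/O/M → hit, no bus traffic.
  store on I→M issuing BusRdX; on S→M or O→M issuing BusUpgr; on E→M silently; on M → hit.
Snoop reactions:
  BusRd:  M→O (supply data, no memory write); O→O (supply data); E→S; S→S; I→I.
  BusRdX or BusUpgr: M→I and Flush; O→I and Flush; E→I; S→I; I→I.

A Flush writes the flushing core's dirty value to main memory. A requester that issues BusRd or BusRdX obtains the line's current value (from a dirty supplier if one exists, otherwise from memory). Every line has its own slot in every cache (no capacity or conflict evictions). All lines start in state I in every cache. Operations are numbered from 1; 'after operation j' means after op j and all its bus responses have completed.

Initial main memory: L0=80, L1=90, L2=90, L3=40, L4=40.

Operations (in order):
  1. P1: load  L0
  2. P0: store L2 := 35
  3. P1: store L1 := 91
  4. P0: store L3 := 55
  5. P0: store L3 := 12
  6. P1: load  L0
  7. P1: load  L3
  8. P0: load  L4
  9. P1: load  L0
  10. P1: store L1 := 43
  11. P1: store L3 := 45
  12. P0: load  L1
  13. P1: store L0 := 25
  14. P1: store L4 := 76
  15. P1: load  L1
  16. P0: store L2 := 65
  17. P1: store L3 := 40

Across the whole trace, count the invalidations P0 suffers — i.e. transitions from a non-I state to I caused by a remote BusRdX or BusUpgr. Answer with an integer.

invalidations = 2

  op1 P1: load  L0 → I/E on L0; bus BusRd; mem=80
  op2 P0: store L2 := 35 → M/I on L2; bus BusRdX; mem=90
  op3 P1: store L1 := 91 → I/M on L1; bus BusRdX; mem=90
  op4 P0: store L3 := 55 → M/I on L3; bus BusRdX; mem=40
  op5 P0: store L3 := 12 → M/I on L3; bus (none); mem=40
  op6 P1: load  L0 → I/E on L0; bus (none); mem=80
  op7 P1: load  L3 → O/S on L3; bus BusRd; mem=40
  op8 P0: load  L4 → E/I on L4; bus BusRd; mem=40
  op9 P1: load  L0 → I/E on L0; bus (none); mem=80
  op10 P1: store L1 := 43 → I/M on L1; bus (none); mem=90
  op11 P1: store L3 := 45 → I/M on L3; bus BusUpgr Flush; mem=12
  op12 P0: load  L1 → S/O on L1; bus BusRd; mem=90
  op13 P1: store L0 := 25 → I/M on L0; bus (none); mem=80
  op14 P1: store L4 := 76 → I/M on L4; bus BusRdX; mem=40
  op15 P1: load  L1 → S/O on L1; bus (none); mem=90
  op16 P0: store L2 := 65 → M/I on L2; bus (none); mem=90
  op17 P1: store L3 := 40 → I/M on L3; bus (none); mem=12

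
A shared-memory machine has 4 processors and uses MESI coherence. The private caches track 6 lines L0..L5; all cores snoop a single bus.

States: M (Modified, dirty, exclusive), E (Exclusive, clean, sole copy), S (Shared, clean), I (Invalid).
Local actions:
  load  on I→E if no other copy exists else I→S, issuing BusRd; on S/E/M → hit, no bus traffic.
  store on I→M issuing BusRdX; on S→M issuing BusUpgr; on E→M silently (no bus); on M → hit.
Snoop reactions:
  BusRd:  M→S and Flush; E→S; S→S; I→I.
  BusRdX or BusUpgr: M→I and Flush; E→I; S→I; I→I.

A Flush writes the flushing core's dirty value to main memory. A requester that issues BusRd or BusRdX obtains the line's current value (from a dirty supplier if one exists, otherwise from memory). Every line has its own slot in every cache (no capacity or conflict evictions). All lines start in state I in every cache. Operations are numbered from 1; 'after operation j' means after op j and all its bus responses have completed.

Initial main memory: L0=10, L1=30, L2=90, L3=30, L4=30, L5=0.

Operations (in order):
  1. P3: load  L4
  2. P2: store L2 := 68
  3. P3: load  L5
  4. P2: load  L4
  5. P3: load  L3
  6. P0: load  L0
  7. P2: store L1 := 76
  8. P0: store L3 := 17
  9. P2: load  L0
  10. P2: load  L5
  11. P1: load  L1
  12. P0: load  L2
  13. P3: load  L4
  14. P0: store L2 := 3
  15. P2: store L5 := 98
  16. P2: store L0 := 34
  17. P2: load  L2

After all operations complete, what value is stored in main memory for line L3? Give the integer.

memory[L3] = 30

[1] P3: load  L4 | P0:I, P1:I, P2:I, P3:E(30) | bus: BusRd
[2] P2: store L2 := 68 | P0:I, P1:I, P2:M(68), P3:I | bus: BusRdX
[3] P3: load  L5 | P0:I, P1:I, P2:I, P3:E(0) | bus: BusRd
[4] P2: load  L4 | P0:I, P1:I, P2:S(30), P3:S(30) | bus: BusRd
[5] P3: load  L3 | P0:I, P1:I, P2:I, P3:E(30) | bus: BusRd
[6] P0: load  L0 | P0:E(10), P1:I, P2:I, P3:I | bus: BusRd
[7] P2: store L1 := 76 | P0:I, P1:I, P2:M(76), P3:I | bus: BusRdX
[8] P0: store L3 := 17 | P0:M(17), P1:I, P2:I, P3:I | bus: BusRdX
[9] P2: load  L0 | P0:S(10), P1:I, P2:S(10), P3:I | bus: BusRd
[10] P2: load  L5 | P0:I, P1:I, P2:S(0), P3:S(0) | bus: BusRd
[11] P1: load  L1 | P0:I, P1:S(76), P2:S(76), P3:I | bus: BusRd,Flush
[12] P0: load  L2 | P0:S(68), P1:I, P2:S(68), P3:I | bus: BusRd,Flush
[13] P3: load  L4 | P0:I, P1:I, P2:S(30), P3:S(30) | bus: none
[14] P0: store L2 := 3 | P0:M(3), P1:I, P2:I, P3:I | bus: BusUpgr
[15] P2: store L5 := 98 | P0:I, P1:I, P2:M(98), P3:I | bus: BusUpgr
[16] P2: store L0 := 34 | P0:I, P1:I, P2:M(34), P3:I | bus: BusUpgr
[17] P2: load  L2 | P0:S(3), P1:I, P2:S(3), P3:I | bus: BusRd,Flush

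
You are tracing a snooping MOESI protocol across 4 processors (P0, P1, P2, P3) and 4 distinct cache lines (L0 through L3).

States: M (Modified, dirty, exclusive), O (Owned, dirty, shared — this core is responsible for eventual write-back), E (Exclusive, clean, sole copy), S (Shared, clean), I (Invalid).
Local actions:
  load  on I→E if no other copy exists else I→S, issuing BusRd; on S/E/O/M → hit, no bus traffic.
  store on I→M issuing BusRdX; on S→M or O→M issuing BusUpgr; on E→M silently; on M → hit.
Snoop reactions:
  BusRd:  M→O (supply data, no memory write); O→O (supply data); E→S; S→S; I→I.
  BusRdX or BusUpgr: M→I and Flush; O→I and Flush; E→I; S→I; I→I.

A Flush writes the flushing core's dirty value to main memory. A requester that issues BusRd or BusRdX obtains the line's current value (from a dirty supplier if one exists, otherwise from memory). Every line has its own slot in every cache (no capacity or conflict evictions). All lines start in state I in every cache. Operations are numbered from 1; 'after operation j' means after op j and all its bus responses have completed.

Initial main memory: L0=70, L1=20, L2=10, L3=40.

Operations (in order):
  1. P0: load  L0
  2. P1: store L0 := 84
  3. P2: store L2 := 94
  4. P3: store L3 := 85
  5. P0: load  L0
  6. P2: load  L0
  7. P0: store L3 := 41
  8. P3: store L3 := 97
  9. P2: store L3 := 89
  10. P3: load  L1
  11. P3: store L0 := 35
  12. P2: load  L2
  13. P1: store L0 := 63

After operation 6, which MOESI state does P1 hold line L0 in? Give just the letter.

[1] P0: load  L0 | P0:E(70), P1:I, P2:I, P3:I | bus: BusRd
[2] P1: store L0 := 84 | P0:I, P1:M(84), P2:I, P3:I | bus: BusRdX
[3] P2: store L2 := 94 | P0:I, P1:I, P2:M(94), P3:I | bus: BusRdX
[4] P3: store L3 := 85 | P0:I, P1:I, P2:I, P3:M(85) | bus: BusRdX
[5] P0: load  L0 | P0:S(84), P1:O(84), P2:I, P3:I | bus: BusRd
[6] P2: load  L0 | P0:S(84), P1:O(84), P2:S(84), P3:I | bus: BusRd
[7] P0: store L3 := 41 | P0:M(41), P1:I, P2:I, P3:I | bus: BusRdX,Flush
[8] P3: store L3 := 97 | P0:I, P1:I, P2:I, P3:M(97) | bus: BusRdX,Flush
[9] P2: store L3 := 89 | P0:I, P1:I, P2:M(89), P3:I | bus: BusRdX,Flush
[10] P3: load  L1 | P0:I, P1:I, P2:I, P3:E(20) | bus: BusRd
[11] P3: store L0 := 35 | P0:I, P1:I, P2:I, P3:M(35) | bus: BusRdX,Flush
[12] P2: load  L2 | P0:I, P1:I, P2:M(94), P3:I | bus: none
[13] P1: store L0 := 63 | P0:I, P1:M(63), P2:I, P3:I | bus: BusRdX,Flush

state = O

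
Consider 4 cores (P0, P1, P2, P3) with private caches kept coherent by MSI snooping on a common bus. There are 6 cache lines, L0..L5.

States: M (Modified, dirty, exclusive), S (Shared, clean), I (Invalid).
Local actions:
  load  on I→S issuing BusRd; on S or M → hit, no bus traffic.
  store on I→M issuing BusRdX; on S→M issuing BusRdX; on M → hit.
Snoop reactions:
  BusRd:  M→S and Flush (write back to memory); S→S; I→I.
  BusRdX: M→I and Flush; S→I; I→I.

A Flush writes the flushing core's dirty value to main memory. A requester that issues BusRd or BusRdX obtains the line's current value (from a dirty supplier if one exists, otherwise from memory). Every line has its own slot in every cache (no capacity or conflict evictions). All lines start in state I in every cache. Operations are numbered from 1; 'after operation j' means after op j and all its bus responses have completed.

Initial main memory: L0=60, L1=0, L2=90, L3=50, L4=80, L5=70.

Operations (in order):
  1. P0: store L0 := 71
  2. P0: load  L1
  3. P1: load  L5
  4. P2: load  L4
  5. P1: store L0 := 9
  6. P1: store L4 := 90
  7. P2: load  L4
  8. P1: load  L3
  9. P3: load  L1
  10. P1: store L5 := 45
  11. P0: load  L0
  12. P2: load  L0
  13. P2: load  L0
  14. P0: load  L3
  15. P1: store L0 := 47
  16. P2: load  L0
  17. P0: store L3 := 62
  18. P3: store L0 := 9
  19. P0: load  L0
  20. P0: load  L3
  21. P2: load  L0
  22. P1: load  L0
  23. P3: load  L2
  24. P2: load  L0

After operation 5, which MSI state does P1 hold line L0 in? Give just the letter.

state = M

  op1 P0: store L0 := 71 → M/I/I/I on L0; bus BusRdX; mem=60
  op2 P0: load  L1 → S/I/I/I on L1; bus BusRd; mem=0
  op3 P1: load  L5 → I/S/I/I on L5; bus BusRd; mem=70
  op4 P2: load  L4 → I/I/S/I on L4; bus BusRd; mem=80
  op5 P1: store L0 := 9 → I/M/I/I on L0; bus BusRdX Flush; mem=71
  op6 P1: store L4 := 90 → I/M/I/I on L4; bus BusRdX; mem=80
  op7 P2: load  L4 → I/S/S/I on L4; bus BusRd Flush; mem=90
  op8 P1: load  L3 → I/S/I/I on L3; bus BusRd; mem=50
  op9 P3: load  L1 → S/I/I/S on L1; bus BusRd; mem=0
  op10 P1: store L5 := 45 → I/M/I/I on L5; bus BusRdX; mem=70
  op11 P0: load  L0 → S/S/I/I on L0; bus BusRd Flush; mem=9
  op12 P2: load  L0 → S/S/S/I on L0; bus BusRd; mem=9
  op13 P2: load  L0 → S/S/S/I on L0; bus (none); mem=9
  op14 P0: load  L3 → S/S/I/I on L3; bus BusRd; mem=50
  op15 P1: store L0 := 47 → I/M/I/I on L0; bus BusRdX; mem=9
  op16 P2: load  L0 → I/S/S/I on L0; bus BusRd Flush; mem=47
  op17 P0: store L3 := 62 → M/I/I/I on L3; bus BusRdX; mem=50
  op18 P3: store L0 := 9 → I/I/I/M on L0; bus BusRdX; mem=47
  op19 P0: load  L0 → S/I/I/S on L0; bus BusRd Flush; mem=9
  op20 P0: load  L3 → M/I/I/I on L3; bus (none); mem=50
  op21 P2: load  L0 → S/I/S/S on L0; bus BusRd; mem=9
  op22 P1: load  L0 → S/S/S/S on L0; bus BusRd; mem=9
  op23 P3: load  L2 → I/I/I/S on L2; bus BusRd; mem=90
  op24 P2: load  L0 → S/S/S/S on L0; bus (none); mem=9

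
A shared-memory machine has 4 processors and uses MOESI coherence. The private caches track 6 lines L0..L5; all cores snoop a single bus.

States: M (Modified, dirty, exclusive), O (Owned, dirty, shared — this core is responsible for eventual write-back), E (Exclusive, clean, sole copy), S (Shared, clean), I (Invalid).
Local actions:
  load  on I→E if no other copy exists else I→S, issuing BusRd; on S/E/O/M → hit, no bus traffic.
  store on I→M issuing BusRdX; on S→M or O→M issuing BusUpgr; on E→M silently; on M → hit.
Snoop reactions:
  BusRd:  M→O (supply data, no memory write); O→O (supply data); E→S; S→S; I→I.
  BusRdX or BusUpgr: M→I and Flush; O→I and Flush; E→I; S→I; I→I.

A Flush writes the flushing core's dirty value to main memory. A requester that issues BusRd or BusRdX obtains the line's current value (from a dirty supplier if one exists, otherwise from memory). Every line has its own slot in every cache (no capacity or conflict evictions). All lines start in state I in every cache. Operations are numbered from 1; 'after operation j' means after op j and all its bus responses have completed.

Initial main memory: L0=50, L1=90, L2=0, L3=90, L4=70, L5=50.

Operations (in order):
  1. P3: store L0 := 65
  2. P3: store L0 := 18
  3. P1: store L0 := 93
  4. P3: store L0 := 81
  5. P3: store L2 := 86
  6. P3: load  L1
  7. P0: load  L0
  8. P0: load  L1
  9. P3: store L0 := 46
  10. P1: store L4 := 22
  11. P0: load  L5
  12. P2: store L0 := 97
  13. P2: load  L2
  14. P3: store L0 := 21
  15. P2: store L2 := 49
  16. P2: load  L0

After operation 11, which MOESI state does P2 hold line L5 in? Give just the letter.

state = I

step 1: P3: store L0 := 65  ⟶  IIIM  (L0)  txn=BusRdX  M[L0]=50
step 2: P3: store L0 := 18  ⟶  IIIM  (L0)  txn=∅  M[L0]=50
step 3: P1: store L0 := 93  ⟶  IMII  (L0)  txn=BusRdX+Flush  M[L0]=18
step 4: P3: store L0 := 81  ⟶  IIIM  (L0)  txn=BusRdX+Flush  M[L0]=93
step 5: P3: store L2 := 86  ⟶  IIIM  (L2)  txn=BusRdX  M[L2]=0
step 6: P3: load  L1  ⟶  IIIE  (L1)  txn=BusRd  M[L1]=90
step 7: P0: load  L0  ⟶  SIIO  (L0)  txn=BusRd  M[L0]=93
step 8: P0: load  L1  ⟶  SIIS  (L1)  txn=BusRd  M[L1]=90
step 9: P3: store L0 := 46  ⟶  IIIM  (L0)  txn=BusUpgr  M[L0]=93
step 10: P1: store L4 := 22  ⟶  IMII  (L4)  txn=BusRdX  M[L4]=70
step 11: P0: load  L5  ⟶  EIII  (L5)  txn=BusRd  M[L5]=50
step 12: P2: store L0 := 97  ⟶  IIMI  (L0)  txn=BusRdX+Flush  M[L0]=46
step 13: P2: load  L2  ⟶  IISO  (L2)  txn=BusRd  M[L2]=0
step 14: P3: store L0 := 21  ⟶  IIIM  (L0)  txn=BusRdX+Flush  M[L0]=97
step 15: P2: store L2 := 49  ⟶  IIMI  (L2)  txn=BusUpgr+Flush  M[L2]=86
step 16: P2: load  L0  ⟶  IISO  (L0)  txn=BusRd  M[L0]=97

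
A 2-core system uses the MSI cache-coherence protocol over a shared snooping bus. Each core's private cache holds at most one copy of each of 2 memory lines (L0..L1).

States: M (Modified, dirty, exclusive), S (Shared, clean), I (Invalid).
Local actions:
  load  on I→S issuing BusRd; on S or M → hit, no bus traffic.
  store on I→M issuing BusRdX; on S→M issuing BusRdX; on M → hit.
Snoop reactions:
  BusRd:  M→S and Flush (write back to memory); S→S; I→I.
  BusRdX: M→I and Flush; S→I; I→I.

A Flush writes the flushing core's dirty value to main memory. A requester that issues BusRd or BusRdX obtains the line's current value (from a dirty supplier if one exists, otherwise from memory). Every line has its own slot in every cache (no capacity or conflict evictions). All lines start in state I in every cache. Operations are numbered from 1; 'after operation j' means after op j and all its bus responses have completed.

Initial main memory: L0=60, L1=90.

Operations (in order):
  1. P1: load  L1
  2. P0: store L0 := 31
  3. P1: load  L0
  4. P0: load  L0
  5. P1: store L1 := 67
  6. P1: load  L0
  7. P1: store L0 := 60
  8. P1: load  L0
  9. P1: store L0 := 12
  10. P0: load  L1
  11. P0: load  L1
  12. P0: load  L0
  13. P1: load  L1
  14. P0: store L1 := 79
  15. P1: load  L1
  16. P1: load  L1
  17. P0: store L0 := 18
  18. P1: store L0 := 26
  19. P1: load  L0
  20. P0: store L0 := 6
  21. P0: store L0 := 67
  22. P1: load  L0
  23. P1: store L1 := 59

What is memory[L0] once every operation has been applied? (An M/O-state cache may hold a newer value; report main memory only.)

memory[L0] = 67

  op1 P1: load  L1 → I/S on L1; bus BusRd; mem=90
  op2 P0: store L0 := 31 → M/I on L0; bus BusRdX; mem=60
  op3 P1: load  L0 → S/S on L0; bus BusRd Flush; mem=31
  op4 P0: load  L0 → S/S on L0; bus (none); mem=31
  op5 P1: store L1 := 67 → I/M on L1; bus BusRdX; mem=90
  op6 P1: load  L0 → S/S on L0; bus (none); mem=31
  op7 P1: store L0 := 60 → I/M on L0; bus BusRdX; mem=31
  op8 P1: load  L0 → I/M on L0; bus (none); mem=31
  op9 P1: store L0 := 12 → I/M on L0; bus (none); mem=31
  op10 P0: load  L1 → S/S on L1; bus BusRd Flush; mem=67
  op11 P0: load  L1 → S/S on L1; bus (none); mem=67
  op12 P0: load  L0 → S/S on L0; bus BusRd Flush; mem=12
  op13 P1: load  L1 → S/S on L1; bus (none); mem=67
  op14 P0: store L1 := 79 → M/I on L1; bus BusRdX; mem=67
  op15 P1: load  L1 → S/S on L1; bus BusRd Flush; mem=79
  op16 P1: load  L1 → S/S on L1; bus (none); mem=79
  op17 P0: store L0 := 18 → M/I on L0; bus BusRdX; mem=12
  op18 P1: store L0 := 26 → I/M on L0; bus BusRdX Flush; mem=18
  op19 P1: load  L0 → I/M on L0; bus (none); mem=18
  op20 P0: store L0 := 6 → M/I on L0; bus BusRdX Flush; mem=26
  op21 P0: store L0 := 67 → M/I on L0; bus (none); mem=26
  op22 P1: load  L0 → S/S on L0; bus BusRd Flush; mem=67
  op23 P1: store L1 := 59 → I/M on L1; bus BusRdX; mem=79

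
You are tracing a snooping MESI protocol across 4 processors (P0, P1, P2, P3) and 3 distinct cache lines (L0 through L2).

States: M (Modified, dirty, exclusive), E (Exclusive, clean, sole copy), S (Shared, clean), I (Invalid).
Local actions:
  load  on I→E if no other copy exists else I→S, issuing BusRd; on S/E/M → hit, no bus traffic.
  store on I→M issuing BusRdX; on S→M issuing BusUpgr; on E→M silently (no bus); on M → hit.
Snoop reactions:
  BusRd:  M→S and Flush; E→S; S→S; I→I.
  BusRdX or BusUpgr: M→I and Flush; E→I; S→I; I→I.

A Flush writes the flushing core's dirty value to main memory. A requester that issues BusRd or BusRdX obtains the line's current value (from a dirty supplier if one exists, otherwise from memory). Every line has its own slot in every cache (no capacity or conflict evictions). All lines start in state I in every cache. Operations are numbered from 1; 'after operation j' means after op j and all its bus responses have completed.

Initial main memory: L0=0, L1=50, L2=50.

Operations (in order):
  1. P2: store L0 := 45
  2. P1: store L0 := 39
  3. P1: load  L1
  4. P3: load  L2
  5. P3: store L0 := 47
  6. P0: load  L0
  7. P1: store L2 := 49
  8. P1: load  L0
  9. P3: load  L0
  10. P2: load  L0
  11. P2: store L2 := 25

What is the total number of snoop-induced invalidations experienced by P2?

invalidations = 1

step 1: P2: store L0 := 45  ⟶  IIMI  (L0)  txn=BusRdX  M[L0]=0
step 2: P1: store L0 := 39  ⟶  IMII  (L0)  txn=BusRdX+Flush  M[L0]=45
step 3: P1: load  L1  ⟶  IEII  (L1)  txn=BusRd  M[L1]=50
step 4: P3: load  L2  ⟶  IIIE  (L2)  txn=BusRd  M[L2]=50
step 5: P3: store L0 := 47  ⟶  IIIM  (L0)  txn=BusRdX+Flush  M[L0]=39
step 6: P0: load  L0  ⟶  SIIS  (L0)  txn=BusRd+Flush  M[L0]=47
step 7: P1: store L2 := 49  ⟶  IMII  (L2)  txn=BusRdX  M[L2]=50
step 8: P1: load  L0  ⟶  SSIS  (L0)  txn=BusRd  M[L0]=47
step 9: P3: load  L0  ⟶  SSIS  (L0)  txn=∅  M[L0]=47
step 10: P2: load  L0  ⟶  SSSS  (L0)  txn=BusRd  M[L0]=47
step 11: P2: store L2 := 25  ⟶  IIMI  (L2)  txn=BusRdX+Flush  M[L2]=49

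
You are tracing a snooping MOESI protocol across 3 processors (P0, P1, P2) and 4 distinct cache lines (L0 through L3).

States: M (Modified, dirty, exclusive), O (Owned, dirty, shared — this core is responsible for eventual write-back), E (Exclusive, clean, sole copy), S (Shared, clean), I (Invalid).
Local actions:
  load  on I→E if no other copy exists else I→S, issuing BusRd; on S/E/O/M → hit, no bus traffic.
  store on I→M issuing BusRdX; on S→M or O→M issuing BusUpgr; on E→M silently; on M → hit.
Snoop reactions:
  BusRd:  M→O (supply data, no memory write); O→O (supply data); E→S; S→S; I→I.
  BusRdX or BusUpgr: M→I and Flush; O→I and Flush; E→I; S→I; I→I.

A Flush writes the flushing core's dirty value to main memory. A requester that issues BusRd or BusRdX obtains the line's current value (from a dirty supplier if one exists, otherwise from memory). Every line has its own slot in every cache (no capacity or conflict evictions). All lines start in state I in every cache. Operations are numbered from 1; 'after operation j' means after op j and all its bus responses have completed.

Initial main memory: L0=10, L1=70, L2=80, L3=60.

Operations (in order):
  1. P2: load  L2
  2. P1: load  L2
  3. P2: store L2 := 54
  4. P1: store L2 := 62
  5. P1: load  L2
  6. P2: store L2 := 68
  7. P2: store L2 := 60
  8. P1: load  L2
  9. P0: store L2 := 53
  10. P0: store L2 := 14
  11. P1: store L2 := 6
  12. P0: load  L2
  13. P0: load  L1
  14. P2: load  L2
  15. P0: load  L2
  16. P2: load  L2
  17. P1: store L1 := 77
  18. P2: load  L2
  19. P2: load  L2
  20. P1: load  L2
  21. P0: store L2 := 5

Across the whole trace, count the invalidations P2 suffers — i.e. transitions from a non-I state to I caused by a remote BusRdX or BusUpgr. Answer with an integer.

invalidations = 3

  op1 P2: load  L2 → I/I/E on L2; bus BusRd; mem=80
  op2 P1: load  L2 → I/S/S on L2; bus BusRd; mem=80
  op3 P2: store L2 := 54 → I/I/M on L2; bus BusUpgr; mem=80
  op4 P1: store L2 := 62 → I/M/I on L2; bus BusRdX Flush; mem=54
  op5 P1: load  L2 → I/M/I on L2; bus (none); mem=54
  op6 P2: store L2 := 68 → I/I/M on L2; bus BusRdX Flush; mem=62
  op7 P2: store L2 := 60 → I/I/M on L2; bus (none); mem=62
  op8 P1: load  L2 → I/S/O on L2; bus BusRd; mem=62
  op9 P0: store L2 := 53 → M/I/I on L2; bus BusRdX Flush; mem=60
  op10 P0: store L2 := 14 → M/I/I on L2; bus (none); mem=60
  op11 P1: store L2 := 6 → I/M/I on L2; bus BusRdX Flush; mem=14
  op12 P0: load  L2 → S/O/I on L2; bus BusRd; mem=14
  op13 P0: load  L1 → E/I/I on L1; bus BusRd; mem=70
  op14 P2: load  L2 → S/O/S on L2; bus BusRd; mem=14
  op15 P0: load  L2 → S/O/S on L2; bus (none); mem=14
  op16 P2: load  L2 → S/O/S on L2; bus (none); mem=14
  op17 P1: store L1 := 77 → I/M/I on L1; bus BusRdX; mem=70
  op18 P2: load  L2 → S/O/S on L2; bus (none); mem=14
  op19 P2: load  L2 → S/O/S on L2; bus (none); mem=14
  op20 P1: load  L2 → S/O/S on L2; bus (none); mem=14
  op21 P0: store L2 := 5 → M/I/I on L2; bus BusUpgr Flush; mem=6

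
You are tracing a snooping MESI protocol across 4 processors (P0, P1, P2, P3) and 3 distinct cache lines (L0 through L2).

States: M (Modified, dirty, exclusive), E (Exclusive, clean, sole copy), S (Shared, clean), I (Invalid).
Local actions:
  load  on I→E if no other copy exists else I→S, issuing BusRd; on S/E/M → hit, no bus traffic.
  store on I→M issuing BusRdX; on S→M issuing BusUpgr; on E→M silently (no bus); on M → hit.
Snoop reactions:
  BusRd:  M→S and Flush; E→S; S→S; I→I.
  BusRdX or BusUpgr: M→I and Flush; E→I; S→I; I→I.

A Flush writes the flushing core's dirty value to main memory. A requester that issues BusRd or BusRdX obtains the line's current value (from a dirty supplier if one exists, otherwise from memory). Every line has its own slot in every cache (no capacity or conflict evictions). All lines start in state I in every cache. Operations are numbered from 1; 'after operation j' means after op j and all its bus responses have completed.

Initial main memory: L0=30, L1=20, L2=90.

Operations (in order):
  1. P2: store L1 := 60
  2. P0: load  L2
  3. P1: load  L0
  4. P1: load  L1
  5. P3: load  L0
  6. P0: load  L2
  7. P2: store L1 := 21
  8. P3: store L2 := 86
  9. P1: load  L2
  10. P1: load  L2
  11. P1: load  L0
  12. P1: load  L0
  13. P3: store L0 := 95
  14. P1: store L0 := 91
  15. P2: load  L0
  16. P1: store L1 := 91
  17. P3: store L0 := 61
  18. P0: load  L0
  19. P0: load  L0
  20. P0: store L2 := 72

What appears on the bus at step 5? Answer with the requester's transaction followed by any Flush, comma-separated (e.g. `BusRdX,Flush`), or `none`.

[1] P2: store L1 := 60 | P0:I, P1:I, P2:M(60), P3:I | bus: BusRdX
[2] P0: load  L2 | P0:E(90), P1:I, P2:I, P3:I | bus: BusRd
[3] P1: load  L0 | P0:I, P1:E(30), P2:I, P3:I | bus: BusRd
[4] P1: load  L1 | P0:I, P1:S(60), P2:S(60), P3:I | bus: BusRd,Flush
[5] P3: load  L0 | P0:I, P1:S(30), P2:I, P3:S(30) | bus: BusRd
[6] P0: load  L2 | P0:E(90), P1:I, P2:I, P3:I | bus: none
[7] P2: store L1 := 21 | P0:I, P1:I, P2:M(21), P3:I | bus: BusUpgr
[8] P3: store L2 := 86 | P0:I, P1:I, P2:I, P3:M(86) | bus: BusRdX
[9] P1: load  L2 | P0:I, P1:S(86), P2:I, P3:S(86) | bus: BusRd,Flush
[10] P1: load  L2 | P0:I, P1:S(86), P2:I, P3:S(86) | bus: none
[11] P1: load  L0 | P0:I, P1:S(30), P2:I, P3:S(30) | bus: none
[12] P1: load  L0 | P0:I, P1:S(30), P2:I, P3:S(30) | bus: none
[13] P3: store L0 := 95 | P0:I, P1:I, P2:I, P3:M(95) | bus: BusUpgr
[14] P1: store L0 := 91 | P0:I, P1:M(91), P2:I, P3:I | bus: BusRdX,Flush
[15] P2: load  L0 | P0:I, P1:S(91), P2:S(91), P3:I | bus: BusRd,Flush
[16] P1: store L1 := 91 | P0:I, P1:M(91), P2:I, P3:I | bus: BusRdX,Flush
[17] P3: store L0 := 61 | P0:I, P1:I, P2:I, P3:M(61) | bus: BusRdX
[18] P0: load  L0 | P0:S(61), P1:I, P2:I, P3:S(61) | bus: BusRd,Flush
[19] P0: load  L0 | P0:S(61), P1:I, P2:I, P3:S(61) | bus: none
[20] P0: store L2 := 72 | P0:M(72), P1:I, P2:I, P3:I | bus: BusRdX

bus = BusRd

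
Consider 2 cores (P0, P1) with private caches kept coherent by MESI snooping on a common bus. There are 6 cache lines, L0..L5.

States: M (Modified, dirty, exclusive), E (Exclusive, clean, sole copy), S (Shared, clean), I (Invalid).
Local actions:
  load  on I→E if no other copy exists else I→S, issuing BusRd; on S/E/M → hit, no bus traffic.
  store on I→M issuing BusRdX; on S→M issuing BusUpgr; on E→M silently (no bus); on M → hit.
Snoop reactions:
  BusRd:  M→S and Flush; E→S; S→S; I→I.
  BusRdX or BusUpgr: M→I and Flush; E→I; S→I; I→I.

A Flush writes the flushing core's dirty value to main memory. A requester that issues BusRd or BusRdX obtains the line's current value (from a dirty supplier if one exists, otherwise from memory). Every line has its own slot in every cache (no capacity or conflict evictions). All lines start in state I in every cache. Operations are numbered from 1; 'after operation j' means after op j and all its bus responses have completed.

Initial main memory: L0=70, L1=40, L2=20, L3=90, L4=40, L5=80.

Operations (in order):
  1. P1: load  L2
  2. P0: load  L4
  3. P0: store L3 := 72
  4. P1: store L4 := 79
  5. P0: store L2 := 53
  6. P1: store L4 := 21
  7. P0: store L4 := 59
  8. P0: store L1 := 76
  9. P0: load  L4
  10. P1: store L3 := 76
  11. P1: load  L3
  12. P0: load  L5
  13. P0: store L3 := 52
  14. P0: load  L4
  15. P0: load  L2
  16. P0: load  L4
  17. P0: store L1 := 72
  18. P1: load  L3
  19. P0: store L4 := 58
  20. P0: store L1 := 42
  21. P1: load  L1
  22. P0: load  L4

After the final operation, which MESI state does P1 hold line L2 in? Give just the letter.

state = I

[1] P1: load  L2 | P0:I, P1:E(20) | bus: BusRd
[2] P0: load  L4 | P0:E(40), P1:I | bus: BusRd
[3] P0: store L3 := 72 | P0:M(72), P1:I | bus: BusRdX
[4] P1: store L4 := 79 | P0:I, P1:M(79) | bus: BusRdX
[5] P0: store L2 := 53 | P0:M(53), P1:I | bus: BusRdX
[6] P1: store L4 := 21 | P0:I, P1:M(21) | bus: none
[7] P0: store L4 := 59 | P0:M(59), P1:I | bus: BusRdX,Flush
[8] P0: store L1 := 76 | P0:M(76), P1:I | bus: BusRdX
[9] P0: load  L4 | P0:M(59), P1:I | bus: none
[10] P1: store L3 := 76 | P0:I, P1:M(76) | bus: BusRdX,Flush
[11] P1: load  L3 | P0:I, P1:M(76) | bus: none
[12] P0: load  L5 | P0:E(80), P1:I | bus: BusRd
[13] P0: store L3 := 52 | P0:M(52), P1:I | bus: BusRdX,Flush
[14] P0: load  L4 | P0:M(59), P1:I | bus: none
[15] P0: load  L2 | P0:M(53), P1:I | bus: none
[16] P0: load  L4 | P0:M(59), P1:I | bus: none
[17] P0: store L1 := 72 | P0:M(72), P1:I | bus: none
[18] P1: load  L3 | P0:S(52), P1:S(52) | bus: BusRd,Flush
[19] P0: store L4 := 58 | P0:M(58), P1:I | bus: none
[20] P0: store L1 := 42 | P0:M(42), P1:I | bus: none
[21] P1: load  L1 | P0:S(42), P1:S(42) | bus: BusRd,Flush
[22] P0: load  L4 | P0:M(58), P1:I | bus: none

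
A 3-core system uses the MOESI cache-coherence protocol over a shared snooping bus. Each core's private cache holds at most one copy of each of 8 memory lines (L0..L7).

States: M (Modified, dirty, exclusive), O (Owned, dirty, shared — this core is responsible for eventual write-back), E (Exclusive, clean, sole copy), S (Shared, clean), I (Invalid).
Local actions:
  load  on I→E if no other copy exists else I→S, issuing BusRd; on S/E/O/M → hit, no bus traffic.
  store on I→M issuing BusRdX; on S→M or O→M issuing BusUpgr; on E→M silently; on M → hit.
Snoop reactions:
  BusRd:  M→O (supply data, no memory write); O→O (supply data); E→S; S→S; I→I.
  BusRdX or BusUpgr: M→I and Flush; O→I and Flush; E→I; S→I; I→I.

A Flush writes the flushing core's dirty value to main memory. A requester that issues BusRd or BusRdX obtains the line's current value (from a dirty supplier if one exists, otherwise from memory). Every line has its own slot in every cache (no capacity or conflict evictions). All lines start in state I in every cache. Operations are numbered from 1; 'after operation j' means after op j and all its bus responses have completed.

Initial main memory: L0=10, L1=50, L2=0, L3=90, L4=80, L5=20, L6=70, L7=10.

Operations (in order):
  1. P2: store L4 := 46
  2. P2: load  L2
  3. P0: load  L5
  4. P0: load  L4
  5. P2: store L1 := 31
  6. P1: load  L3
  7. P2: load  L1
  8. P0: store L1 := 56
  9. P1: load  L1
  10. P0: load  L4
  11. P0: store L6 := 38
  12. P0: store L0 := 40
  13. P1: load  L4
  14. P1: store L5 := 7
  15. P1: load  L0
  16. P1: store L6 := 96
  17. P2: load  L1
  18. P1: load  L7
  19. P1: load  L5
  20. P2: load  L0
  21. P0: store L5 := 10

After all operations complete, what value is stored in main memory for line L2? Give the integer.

[1] P2: store L4 := 46 | P0:I, P1:I, P2:M(46) | bus: BusRdX
[2] P2: load  L2 | P0:I, P1:I, P2:E(0) | bus: BusRd
[3] P0: load  L5 | P0:E(20), P1:I, P2:I | bus: BusRd
[4] P0: load  L4 | P0:S(46), P1:I, P2:O(46) | bus: BusRd
[5] P2: store L1 := 31 | P0:I, P1:I, P2:M(31) | bus: BusRdX
[6] P1: load  L3 | P0:I, P1:E(90), P2:I | bus: BusRd
[7] P2: load  L1 | P0:I, P1:I, P2:M(31) | bus: none
[8] P0: store L1 := 56 | P0:M(56), P1:I, P2:I | bus: BusRdX,Flush
[9] P1: load  L1 | P0:O(56), P1:S(56), P2:I | bus: BusRd
[10] P0: load  L4 | P0:S(46), P1:I, P2:O(46) | bus: none
[11] P0: store L6 := 38 | P0:M(38), P1:I, P2:I | bus: BusRdX
[12] P0: store L0 := 40 | P0:M(40), P1:I, P2:I | bus: BusRdX
[13] P1: load  L4 | P0:S(46), P1:S(46), P2:O(46) | bus: BusRd
[14] P1: store L5 := 7 | P0:I, P1:M(7), P2:I | bus: BusRdX
[15] P1: load  L0 | P0:O(40), P1:S(40), P2:I | bus: BusRd
[16] P1: store L6 := 96 | P0:I, P1:M(96), P2:I | bus: BusRdX,Flush
[17] P2: load  L1 | P0:O(56), P1:S(56), P2:S(56) | bus: BusRd
[18] P1: load  L7 | P0:I, P1:E(10), P2:I | bus: BusRd
[19] P1: load  L5 | P0:I, P1:M(7), P2:I | bus: none
[20] P2: load  L0 | P0:O(40), P1:S(40), P2:S(40) | bus: BusRd
[21] P0: store L5 := 10 | P0:M(10), P1:I, P2:I | bus: BusRdX,Flush

memory[L2] = 0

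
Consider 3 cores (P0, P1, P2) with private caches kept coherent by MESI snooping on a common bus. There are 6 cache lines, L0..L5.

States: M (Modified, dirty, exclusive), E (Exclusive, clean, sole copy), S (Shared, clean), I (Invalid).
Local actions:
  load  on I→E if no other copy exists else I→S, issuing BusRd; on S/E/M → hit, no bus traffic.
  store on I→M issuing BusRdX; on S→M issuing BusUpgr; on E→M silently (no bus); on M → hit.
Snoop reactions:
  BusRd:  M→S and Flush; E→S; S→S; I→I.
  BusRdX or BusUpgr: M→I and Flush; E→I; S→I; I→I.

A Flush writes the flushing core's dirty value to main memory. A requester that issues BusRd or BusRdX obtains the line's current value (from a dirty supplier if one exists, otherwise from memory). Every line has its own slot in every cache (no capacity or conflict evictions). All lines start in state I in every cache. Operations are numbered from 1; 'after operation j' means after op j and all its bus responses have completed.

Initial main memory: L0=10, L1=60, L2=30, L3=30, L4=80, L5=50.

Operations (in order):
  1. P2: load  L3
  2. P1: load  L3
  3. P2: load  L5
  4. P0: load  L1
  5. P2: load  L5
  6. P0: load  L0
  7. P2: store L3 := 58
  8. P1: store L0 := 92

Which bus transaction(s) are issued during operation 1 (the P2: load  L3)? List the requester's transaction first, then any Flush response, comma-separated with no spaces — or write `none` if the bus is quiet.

bus = BusRd

1. P2: load  L3  bus=[BusRd]  L3: P0=I P1=I P2=E  mem[L3]=30
2. P1: load  L3  bus=[BusRd]  L3: P0=I P1=S P2=S  mem[L3]=30
3. P2: load  L5  bus=[BusRd]  L5: P0=I P1=I P2=E  mem[L5]=50
4. P0: load  L1  bus=[BusRd]  L1: P0=E P1=I P2=I  mem[L1]=60
5. P2: load  L5  bus=[-]  L5: P0=I P1=I P2=E  mem[L5]=50
6. P0: load  L0  bus=[BusRd]  L0: P0=E P1=I P2=I  mem[L0]=10
7. P2: store L3 := 58  bus=[BusUpgr]  L3: P0=I P1=I P2=M  mem[L3]=30
8. P1: store L0 := 92  bus=[BusRdX]  L0: P0=I P1=M P2=I  mem[L0]=10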